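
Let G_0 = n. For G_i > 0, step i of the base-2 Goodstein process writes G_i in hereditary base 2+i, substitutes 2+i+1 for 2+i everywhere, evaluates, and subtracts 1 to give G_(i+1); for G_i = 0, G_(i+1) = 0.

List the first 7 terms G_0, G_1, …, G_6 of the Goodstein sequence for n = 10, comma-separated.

10, 83, 1025, 15625, 279935, 4215754, 84073323

step 0: 10 = 2^(2 + 1) + 2; sub 3 for 2: 3^(3 + 1) + 3; = 84; G_1 = 84−1 = 83
step 1: 83 = 3^(3 + 1) + 2; sub 4 for 3: 4^(4 + 1) + 2; = 1026; G_2 = 1026−1 = 1025
step 2: 1025 = 4^(4 + 1) + 1; sub 5 for 4: 5^(5 + 1) + 1; = 15626; G_3 = 15626−1 = 15625
step 3: 15625 = 5^(5 + 1); sub 6 for 5: 6^(6 + 1); = 279936; G_4 = 279936−1 = 279935
step 4: 279935 = 5·6^6 + 5·6^5 + 5·6^4 + 5·6^3 + 5·6^2 + 5·6 + 5; sub 7 for 6: 5·7^7 + 5·7^5 + 5·7^4 + 5·7^3 + 5·7^2 + 5·7 + 5; = 4215755; G_5 = 4215755−1 = 4215754
step 5: 4215754 = 5·7^7 + 5·7^5 + 5·7^4 + 5·7^3 + 5·7^2 + 5·7 + 4; sub 8 for 7: 5·8^8 + 5·8^5 + 5·8^4 + 5·8^3 + 5·8^2 + 5·8 + 4; = 84073324; G_6 = 84073324−1 = 84073323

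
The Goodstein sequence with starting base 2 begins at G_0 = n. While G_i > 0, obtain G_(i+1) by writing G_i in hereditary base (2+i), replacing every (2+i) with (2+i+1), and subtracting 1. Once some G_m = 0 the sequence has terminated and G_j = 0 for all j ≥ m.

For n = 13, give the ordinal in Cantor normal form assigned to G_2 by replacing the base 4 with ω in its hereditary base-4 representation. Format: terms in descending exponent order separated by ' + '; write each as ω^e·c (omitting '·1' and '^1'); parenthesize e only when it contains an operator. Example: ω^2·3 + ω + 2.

G_0=13  [base 2] 2^(2 + 1) + 2^2 + 1  →[2↦3]→  3^(3 + 1) + 3^3 + 1 = 109  −1 ⇒ G_1=108
G_1=108  [base 3] 3^(3 + 1) + 3^3  →[3↦4]→  4^(4 + 1) + 4^4 = 1280  −1 ⇒ G_2=1279

ω^(ω + 1) + ω^3·3 + ω^2·3 + ω·3 + 3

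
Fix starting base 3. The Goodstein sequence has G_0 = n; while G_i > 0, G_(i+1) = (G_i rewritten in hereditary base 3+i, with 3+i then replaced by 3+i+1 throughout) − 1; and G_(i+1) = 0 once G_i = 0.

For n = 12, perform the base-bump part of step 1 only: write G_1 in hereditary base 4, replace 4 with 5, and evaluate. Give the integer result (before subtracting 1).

G_0=12  [base 3] 3^2 + 3  →[3↦4]→  4^2 + 4 = 20  −1 ⇒ G_1=19
G_1=19  [base 4] 4^2 + 3  →[4↦5]→  5^2 + 3 = 28  −1 ⇒ G_2=27

28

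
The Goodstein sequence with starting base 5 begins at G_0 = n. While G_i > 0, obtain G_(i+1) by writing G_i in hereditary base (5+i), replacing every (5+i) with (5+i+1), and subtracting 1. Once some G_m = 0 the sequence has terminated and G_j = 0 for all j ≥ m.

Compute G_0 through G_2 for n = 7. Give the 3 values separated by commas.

7, 7, 7

i=0: 7 = 5 + 2 (b=5); 5→6: 6 + 2 = 8; 8−1 = 7
i=1: 7 = 6 + 1 (b=6); 6→7: 7 + 1 = 8; 8−1 = 7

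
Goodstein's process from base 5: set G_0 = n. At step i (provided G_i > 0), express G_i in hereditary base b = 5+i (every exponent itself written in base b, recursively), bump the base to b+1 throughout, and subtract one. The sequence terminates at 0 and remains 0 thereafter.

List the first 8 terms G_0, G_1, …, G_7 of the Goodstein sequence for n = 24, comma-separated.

24, 27, 30, 33, 36, 39, 41, 43

G_0=24  [base 5] 4·5 + 4  →[5↦6]→  4·6 + 4 = 28  −1 ⇒ G_1=27
G_1=27  [base 6] 4·6 + 3  →[6↦7]→  4·7 + 3 = 31  −1 ⇒ G_2=30
G_2=30  [base 7] 4·7 + 2  →[7↦8]→  4·8 + 2 = 34  −1 ⇒ G_3=33
G_3=33  [base 8] 4·8 + 1  →[8↦9]→  4·9 + 1 = 37  −1 ⇒ G_4=36
G_4=36  [base 9] 4·9  →[9↦10]→  4·10 = 40  −1 ⇒ G_5=39
G_5=39  [base 10] 3·10 + 9  →[10↦11]→  3·11 + 9 = 42  −1 ⇒ G_6=41
G_6=41  [base 11] 3·11 + 8  →[11↦12]→  3·12 + 8 = 44  −1 ⇒ G_7=43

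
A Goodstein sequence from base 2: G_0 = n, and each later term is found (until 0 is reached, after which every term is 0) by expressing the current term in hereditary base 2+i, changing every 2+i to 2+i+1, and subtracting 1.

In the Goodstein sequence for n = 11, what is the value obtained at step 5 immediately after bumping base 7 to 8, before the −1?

134217728

step 0: 11 = 2^(2 + 1) + 2 + 1; sub 3 for 2: 3^(3 + 1) + 3 + 1; = 85; G_1 = 85−1 = 84
step 1: 84 = 3^(3 + 1) + 3; sub 4 for 3: 4^(4 + 1) + 4; = 1028; G_2 = 1028−1 = 1027
step 2: 1027 = 4^(4 + 1) + 3; sub 5 for 4: 5^(5 + 1) + 3; = 15628; G_3 = 15628−1 = 15627
step 3: 15627 = 5^(5 + 1) + 2; sub 6 for 5: 6^(6 + 1) + 2; = 279938; G_4 = 279938−1 = 279937
step 4: 279937 = 6^(6 + 1) + 1; sub 7 for 6: 7^(7 + 1) + 1; = 5764802; G_5 = 5764802−1 = 5764801
step 5: 5764801 = 7^(7 + 1); sub 8 for 7: 8^(8 + 1); = 134217728; G_6 = 134217728−1 = 134217727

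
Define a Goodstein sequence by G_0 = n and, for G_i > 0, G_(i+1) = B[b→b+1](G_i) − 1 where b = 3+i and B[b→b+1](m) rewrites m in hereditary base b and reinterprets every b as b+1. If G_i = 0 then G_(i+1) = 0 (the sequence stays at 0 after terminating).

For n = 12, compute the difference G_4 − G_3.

G_0=12  [base 3] 3^2 + 3  →[3↦4]→  4^2 + 4 = 20  −1 ⇒ G_1=19
G_1=19  [base 4] 4^2 + 3  →[4↦5]→  5^2 + 3 = 28  −1 ⇒ G_2=27
G_2=27  [base 5] 5^2 + 2  →[5↦6]→  6^2 + 2 = 38  −1 ⇒ G_3=37
G_3=37  [base 6] 6^2 + 1  →[6↦7]→  7^2 + 1 = 50  −1 ⇒ G_4=49

12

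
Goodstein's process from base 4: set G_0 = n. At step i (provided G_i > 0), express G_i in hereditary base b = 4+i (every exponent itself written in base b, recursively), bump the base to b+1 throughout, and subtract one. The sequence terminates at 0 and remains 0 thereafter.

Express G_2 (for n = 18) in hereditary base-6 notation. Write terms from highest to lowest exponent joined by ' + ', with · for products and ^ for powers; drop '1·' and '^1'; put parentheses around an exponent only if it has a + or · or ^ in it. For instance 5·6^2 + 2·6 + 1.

(0) 18|_4 = 4^2 + 2 ↦ 5^2 + 2|_5 = 27 ⇒ 26
(1) 26|_5 = 5^2 + 1 ↦ 6^2 + 1|_6 = 37 ⇒ 36
(2) 36|_6 = 6^2 ↦ 7^2|_7 = 49 ⇒ 48

6^2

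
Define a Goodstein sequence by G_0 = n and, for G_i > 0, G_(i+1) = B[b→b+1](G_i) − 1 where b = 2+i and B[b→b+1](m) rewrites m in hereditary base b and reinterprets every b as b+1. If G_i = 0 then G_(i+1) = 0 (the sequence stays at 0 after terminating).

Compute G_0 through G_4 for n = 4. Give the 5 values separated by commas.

G_0=4  [base 2] 2^2  →[2↦3]→  3^3 = 27  −1 ⇒ G_1=26
G_1=26  [base 3] 2·3^2 + 2·3 + 2  →[3↦4]→  2·4^2 + 2·4 + 2 = 42  −1 ⇒ G_2=41
G_2=41  [base 4] 2·4^2 + 2·4 + 1  →[4↦5]→  2·5^2 + 2·5 + 1 = 61  −1 ⇒ G_3=60
G_3=60  [base 5] 2·5^2 + 2·5  →[5↦6]→  2·6^2 + 2·6 = 84  −1 ⇒ G_4=83

4, 26, 41, 60, 83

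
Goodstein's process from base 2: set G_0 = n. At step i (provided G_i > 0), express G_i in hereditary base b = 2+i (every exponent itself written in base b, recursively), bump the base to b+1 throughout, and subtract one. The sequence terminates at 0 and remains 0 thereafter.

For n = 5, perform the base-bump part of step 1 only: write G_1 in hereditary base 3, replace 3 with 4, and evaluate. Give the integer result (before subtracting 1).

256

G_0 = 5. HB_2(5) = 2^2 + 1. Bump = 28. G_1 = 27.
G_1 = 27. HB_3(27) = 3^3. Bump = 256. G_2 = 255.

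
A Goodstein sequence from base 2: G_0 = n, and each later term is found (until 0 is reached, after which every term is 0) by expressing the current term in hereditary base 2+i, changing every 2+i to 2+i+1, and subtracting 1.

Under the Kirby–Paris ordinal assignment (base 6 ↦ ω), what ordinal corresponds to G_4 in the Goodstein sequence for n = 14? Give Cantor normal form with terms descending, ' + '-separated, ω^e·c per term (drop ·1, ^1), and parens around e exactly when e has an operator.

ω^(ω + 1) + ω^5·5 + ω^4·5 + ω^3·5 + ω^2·5 + ω·5 + 5

(0) 14|_2 = 2^(2 + 1) + 2^2 + 2 ↦ 3^(3 + 1) + 3^3 + 3|_3 = 111 ⇒ 110
(1) 110|_3 = 3^(3 + 1) + 3^3 + 2 ↦ 4^(4 + 1) + 4^4 + 2|_4 = 1282 ⇒ 1281
(2) 1281|_4 = 4^(4 + 1) + 4^4 + 1 ↦ 5^(5 + 1) + 5^5 + 1|_5 = 18751 ⇒ 18750
(3) 18750|_5 = 5^(5 + 1) + 5^5 ↦ 6^(6 + 1) + 6^6|_6 = 326592 ⇒ 326591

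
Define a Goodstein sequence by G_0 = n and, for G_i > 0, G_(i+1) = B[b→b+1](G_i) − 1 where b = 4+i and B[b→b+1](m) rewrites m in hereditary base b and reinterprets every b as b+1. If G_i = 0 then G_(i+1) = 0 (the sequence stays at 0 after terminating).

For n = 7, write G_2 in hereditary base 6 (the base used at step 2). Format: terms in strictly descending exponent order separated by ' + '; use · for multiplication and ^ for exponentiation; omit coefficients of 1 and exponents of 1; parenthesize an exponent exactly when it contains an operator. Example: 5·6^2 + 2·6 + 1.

6 + 1

[0] 7 ≡ 4 + 3 (base 4). Lift 5: 8. −1: 7.
[1] 7 ≡ 5 + 2 (base 5). Lift 6: 8. −1: 7.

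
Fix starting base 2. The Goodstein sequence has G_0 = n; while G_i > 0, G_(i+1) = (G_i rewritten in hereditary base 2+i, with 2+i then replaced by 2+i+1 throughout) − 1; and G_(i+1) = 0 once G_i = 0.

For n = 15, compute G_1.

step 0: 15 = 2^(2 + 1) + 2^2 + 2 + 1; sub 3 for 2: 3^(3 + 1) + 3^3 + 3 + 1; = 112; G_1 = 112−1 = 111
step 1: 111 = 3^(3 + 1) + 3^3 + 3; sub 4 for 3: 4^(4 + 1) + 4^4 + 4; = 1284; G_2 = 1284−1 = 1283

111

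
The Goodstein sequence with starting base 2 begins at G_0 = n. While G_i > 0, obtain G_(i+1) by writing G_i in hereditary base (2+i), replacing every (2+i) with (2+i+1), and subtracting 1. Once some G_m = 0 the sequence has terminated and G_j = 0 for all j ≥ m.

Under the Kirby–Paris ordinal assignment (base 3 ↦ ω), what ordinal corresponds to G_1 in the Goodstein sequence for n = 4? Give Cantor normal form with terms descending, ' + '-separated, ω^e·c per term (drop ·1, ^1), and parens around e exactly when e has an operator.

ω^2·2 + ω·2 + 2

i=0: 4 = 2^2 (b=2); 2→3: 3^3 = 27; 27−1 = 26
i=1: 26 = 2·3^2 + 2·3 + 2 (b=3); 3→4: 2·4^2 + 2·4 + 2 = 42; 42−1 = 41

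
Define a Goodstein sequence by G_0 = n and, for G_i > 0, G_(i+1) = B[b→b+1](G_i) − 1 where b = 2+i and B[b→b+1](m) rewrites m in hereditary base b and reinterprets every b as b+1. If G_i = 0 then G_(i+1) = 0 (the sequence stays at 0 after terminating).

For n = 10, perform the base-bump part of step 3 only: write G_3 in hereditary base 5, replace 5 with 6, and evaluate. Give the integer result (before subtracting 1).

G_0 = 10. HB_2(10) = 2^(2 + 1) + 2. Bump = 84. G_1 = 83.
G_1 = 83. HB_3(83) = 3^(3 + 1) + 2. Bump = 1026. G_2 = 1025.
G_2 = 1025. HB_4(1025) = 4^(4 + 1) + 1. Bump = 15626. G_3 = 15625.
G_3 = 15625. HB_5(15625) = 5^(5 + 1). Bump = 279936. G_4 = 279935.

279936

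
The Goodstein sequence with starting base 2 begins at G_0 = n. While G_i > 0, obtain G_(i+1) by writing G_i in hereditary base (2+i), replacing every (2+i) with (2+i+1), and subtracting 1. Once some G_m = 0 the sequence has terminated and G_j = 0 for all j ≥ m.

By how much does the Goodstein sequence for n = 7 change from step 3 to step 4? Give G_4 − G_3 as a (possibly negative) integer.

43530

step 0: 7 = 2^2 + 2 + 1; sub 3 for 2: 3^3 + 3 + 1; = 31; G_1 = 31−1 = 30
step 1: 30 = 3^3 + 3; sub 4 for 3: 4^4 + 4; = 260; G_2 = 260−1 = 259
step 2: 259 = 4^4 + 3; sub 5 for 4: 5^5 + 3; = 3128; G_3 = 3128−1 = 3127
step 3: 3127 = 5^5 + 2; sub 6 for 5: 6^6 + 2; = 46658; G_4 = 46658−1 = 46657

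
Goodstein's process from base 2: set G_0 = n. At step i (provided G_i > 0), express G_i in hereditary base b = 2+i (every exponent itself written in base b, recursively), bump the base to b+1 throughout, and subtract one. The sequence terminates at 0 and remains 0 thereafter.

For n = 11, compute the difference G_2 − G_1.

i=0: 11 = 2^(2 + 1) + 2 + 1 (b=2); 2→3: 3^(3 + 1) + 3 + 1 = 85; 85−1 = 84
i=1: 84 = 3^(3 + 1) + 3 (b=3); 3→4: 4^(4 + 1) + 4 = 1028; 1028−1 = 1027

943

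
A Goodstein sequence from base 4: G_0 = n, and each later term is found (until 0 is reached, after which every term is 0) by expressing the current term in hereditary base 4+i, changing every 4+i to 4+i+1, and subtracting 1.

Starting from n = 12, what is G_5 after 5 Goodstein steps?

18

step 0: 12 = 3·4; sub 5 for 4: 3·5; = 15; G_1 = 15−1 = 14
step 1: 14 = 2·5 + 4; sub 6 for 5: 2·6 + 4; = 16; G_2 = 16−1 = 15
step 2: 15 = 2·6 + 3; sub 7 for 6: 2·7 + 3; = 17; G_3 = 17−1 = 16
step 3: 16 = 2·7 + 2; sub 8 for 7: 2·8 + 2; = 18; G_4 = 18−1 = 17
step 4: 17 = 2·8 + 1; sub 9 for 8: 2·9 + 1; = 19; G_5 = 19−1 = 18
step 5: 18 = 2·9; sub 10 for 9: 2·10; = 20; G_6 = 20−1 = 19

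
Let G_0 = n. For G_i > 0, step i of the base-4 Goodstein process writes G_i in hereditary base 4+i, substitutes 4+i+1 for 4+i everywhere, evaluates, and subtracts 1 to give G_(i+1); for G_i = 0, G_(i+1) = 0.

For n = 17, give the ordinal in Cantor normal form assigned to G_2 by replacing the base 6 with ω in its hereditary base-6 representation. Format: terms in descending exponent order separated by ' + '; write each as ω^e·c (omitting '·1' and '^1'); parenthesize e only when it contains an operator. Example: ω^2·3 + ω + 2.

i=0: 17 = 4^2 + 1 (b=4); 4→5: 5^2 + 1 = 26; 26−1 = 25
i=1: 25 = 5^2 (b=5); 5→6: 6^2 = 36; 36−1 = 35
i=2: 35 = 5·6 + 5 (b=6); 6→7: 5·7 + 5 = 40; 40−1 = 39

ω·5 + 5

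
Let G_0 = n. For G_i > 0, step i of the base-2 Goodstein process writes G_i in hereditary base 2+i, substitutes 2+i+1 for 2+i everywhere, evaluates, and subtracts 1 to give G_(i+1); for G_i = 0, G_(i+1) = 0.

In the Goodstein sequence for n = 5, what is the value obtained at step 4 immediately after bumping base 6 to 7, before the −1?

1198

G_0=5  [base 2] 2^2 + 1  →[2↦3]→  3^3 + 1 = 28  −1 ⇒ G_1=27
G_1=27  [base 3] 3^3  →[3↦4]→  4^4 = 256  −1 ⇒ G_2=255
G_2=255  [base 4] 3·4^3 + 3·4^2 + 3·4 + 3  →[4↦5]→  3·5^3 + 3·5^2 + 3·5 + 3 = 468  −1 ⇒ G_3=467
G_3=467  [base 5] 3·5^3 + 3·5^2 + 3·5 + 2  →[5↦6]→  3·6^3 + 3·6^2 + 3·6 + 2 = 776  −1 ⇒ G_4=775
G_4=775  [base 6] 3·6^3 + 3·6^2 + 3·6 + 1  →[6↦7]→  3·7^3 + 3·7^2 + 3·7 + 1 = 1198  −1 ⇒ G_5=1197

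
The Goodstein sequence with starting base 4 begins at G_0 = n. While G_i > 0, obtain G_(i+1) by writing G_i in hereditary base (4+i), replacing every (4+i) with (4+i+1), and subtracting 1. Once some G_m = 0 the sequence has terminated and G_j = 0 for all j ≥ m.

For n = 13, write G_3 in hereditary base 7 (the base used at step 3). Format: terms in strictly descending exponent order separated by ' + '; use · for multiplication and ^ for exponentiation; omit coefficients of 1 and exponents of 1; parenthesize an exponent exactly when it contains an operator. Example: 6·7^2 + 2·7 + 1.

G_0 = 13. HB_4(13) = 3·4 + 1. Bump = 16. G_1 = 15.
G_1 = 15. HB_5(15) = 3·5. Bump = 18. G_2 = 17.
G_2 = 17. HB_6(17) = 2·6 + 5. Bump = 19. G_3 = 18.
G_3 = 18. HB_7(18) = 2·7 + 4. Bump = 20. G_4 = 19.

2·7 + 4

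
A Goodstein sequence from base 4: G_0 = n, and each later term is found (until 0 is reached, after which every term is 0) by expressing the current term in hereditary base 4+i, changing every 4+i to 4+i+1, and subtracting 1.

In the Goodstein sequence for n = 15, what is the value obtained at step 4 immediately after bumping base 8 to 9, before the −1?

i=0: 15 = 3·4 + 3 (b=4); 4→5: 3·5 + 3 = 18; 18−1 = 17
i=1: 17 = 3·5 + 2 (b=5); 5→6: 3·6 + 2 = 20; 20−1 = 19
i=2: 19 = 3·6 + 1 (b=6); 6→7: 3·7 + 1 = 22; 22−1 = 21
i=3: 21 = 3·7 (b=7); 7→8: 3·8 = 24; 24−1 = 23
i=4: 23 = 2·8 + 7 (b=8); 8→9: 2·9 + 7 = 25; 25−1 = 24

25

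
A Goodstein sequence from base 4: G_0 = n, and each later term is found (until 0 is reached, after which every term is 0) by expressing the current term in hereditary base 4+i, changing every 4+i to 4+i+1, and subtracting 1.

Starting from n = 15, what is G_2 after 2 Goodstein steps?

G_0=15  [base 4] 3·4 + 3  →[4↦5]→  3·5 + 3 = 18  −1 ⇒ G_1=17
G_1=17  [base 5] 3·5 + 2  →[5↦6]→  3·6 + 2 = 20  −1 ⇒ G_2=19
G_2=19  [base 6] 3·6 + 1  →[6↦7]→  3·7 + 1 = 22  −1 ⇒ G_3=21

19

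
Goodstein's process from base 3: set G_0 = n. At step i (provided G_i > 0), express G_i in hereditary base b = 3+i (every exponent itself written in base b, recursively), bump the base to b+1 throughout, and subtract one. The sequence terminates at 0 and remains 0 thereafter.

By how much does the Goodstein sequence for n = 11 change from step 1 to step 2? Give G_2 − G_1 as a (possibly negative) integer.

8

step 0: 11 = 3^2 + 2; sub 4 for 3: 4^2 + 2; = 18; G_1 = 18−1 = 17
step 1: 17 = 4^2 + 1; sub 5 for 4: 5^2 + 1; = 26; G_2 = 26−1 = 25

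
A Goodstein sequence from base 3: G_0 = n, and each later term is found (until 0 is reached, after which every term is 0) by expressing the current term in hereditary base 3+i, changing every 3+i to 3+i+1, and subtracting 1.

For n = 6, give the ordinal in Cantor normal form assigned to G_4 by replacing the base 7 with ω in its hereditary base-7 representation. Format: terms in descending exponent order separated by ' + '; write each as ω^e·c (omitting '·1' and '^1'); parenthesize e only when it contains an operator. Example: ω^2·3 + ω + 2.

ω

i=0: 6 = 2·3 (b=3); 3→4: 2·4 = 8; 8−1 = 7
i=1: 7 = 4 + 3 (b=4); 4→5: 5 + 3 = 8; 8−1 = 7
i=2: 7 = 5 + 2 (b=5); 5→6: 6 + 2 = 8; 8−1 = 7
i=3: 7 = 6 + 1 (b=6); 6→7: 7 + 1 = 8; 8−1 = 7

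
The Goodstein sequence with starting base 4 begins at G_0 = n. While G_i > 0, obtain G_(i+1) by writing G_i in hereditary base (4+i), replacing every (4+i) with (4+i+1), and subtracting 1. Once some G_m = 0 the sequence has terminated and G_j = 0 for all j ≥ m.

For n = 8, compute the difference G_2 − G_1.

G_0=8  [base 4] 2·4  →[4↦5]→  2·5 = 10  −1 ⇒ G_1=9
G_1=9  [base 5] 5 + 4  →[5↦6]→  6 + 4 = 10  −1 ⇒ G_2=9

0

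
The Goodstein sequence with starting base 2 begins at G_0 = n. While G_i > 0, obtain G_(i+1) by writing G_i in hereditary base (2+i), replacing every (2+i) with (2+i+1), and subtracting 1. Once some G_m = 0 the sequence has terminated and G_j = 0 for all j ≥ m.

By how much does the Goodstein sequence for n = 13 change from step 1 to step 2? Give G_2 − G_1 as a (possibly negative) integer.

1171

[0] 13 ≡ 2^(2 + 1) + 2^2 + 1 (base 2). Lift 3: 109. −1: 108.
[1] 108 ≡ 3^(3 + 1) + 3^3 (base 3). Lift 4: 1280. −1: 1279.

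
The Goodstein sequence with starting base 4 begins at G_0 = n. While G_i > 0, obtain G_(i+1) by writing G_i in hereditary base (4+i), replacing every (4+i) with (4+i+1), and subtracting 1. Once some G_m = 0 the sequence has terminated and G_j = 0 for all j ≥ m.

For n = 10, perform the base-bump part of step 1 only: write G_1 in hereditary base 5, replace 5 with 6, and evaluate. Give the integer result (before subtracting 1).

13

G_0=10  [base 4] 2·4 + 2  →[4↦5]→  2·5 + 2 = 12  −1 ⇒ G_1=11
G_1=11  [base 5] 2·5 + 1  →[5↦6]→  2·6 + 1 = 13  −1 ⇒ G_2=12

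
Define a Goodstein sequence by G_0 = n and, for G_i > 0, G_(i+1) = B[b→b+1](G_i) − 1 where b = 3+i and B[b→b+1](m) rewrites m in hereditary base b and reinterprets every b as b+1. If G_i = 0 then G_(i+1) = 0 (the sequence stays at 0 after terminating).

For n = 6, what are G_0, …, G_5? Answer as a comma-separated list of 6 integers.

i=0: 6 = 2·3 (b=3); 3→4: 2·4 = 8; 8−1 = 7
i=1: 7 = 4 + 3 (b=4); 4→5: 5 + 3 = 8; 8−1 = 7
i=2: 7 = 5 + 2 (b=5); 5→6: 6 + 2 = 8; 8−1 = 7
i=3: 7 = 6 + 1 (b=6); 6→7: 7 + 1 = 8; 8−1 = 7
i=4: 7 = 7 (b=7); 7→8: 8 = 8; 8−1 = 7

6, 7, 7, 7, 7, 7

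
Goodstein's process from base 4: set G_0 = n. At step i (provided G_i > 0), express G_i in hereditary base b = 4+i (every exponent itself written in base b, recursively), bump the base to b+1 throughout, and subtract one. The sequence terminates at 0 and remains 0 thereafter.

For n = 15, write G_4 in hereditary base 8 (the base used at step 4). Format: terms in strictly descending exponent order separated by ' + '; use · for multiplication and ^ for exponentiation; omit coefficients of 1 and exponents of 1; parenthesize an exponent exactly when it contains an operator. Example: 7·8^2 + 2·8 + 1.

15 —HB4→ 3·4 + 3 —bump→ 3·5 + 3 = 18 —(−1)→ 17
17 —HB5→ 3·5 + 2 —bump→ 3·6 + 2 = 20 —(−1)→ 19
19 —HB6→ 3·6 + 1 —bump→ 3·7 + 1 = 22 —(−1)→ 21
21 —HB7→ 3·7 —bump→ 3·8 = 24 —(−1)→ 23
23 —HB8→ 2·8 + 7 —bump→ 2·9 + 7 = 25 —(−1)→ 24

2·8 + 7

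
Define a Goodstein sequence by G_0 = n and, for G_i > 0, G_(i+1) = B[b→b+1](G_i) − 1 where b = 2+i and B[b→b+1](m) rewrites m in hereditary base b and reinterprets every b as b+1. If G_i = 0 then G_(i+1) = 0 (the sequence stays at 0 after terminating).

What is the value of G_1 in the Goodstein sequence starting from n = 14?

base 2: 14 = 2^(2 + 1) + 2^2 + 2; at 3: 3^(3 + 1) + 3^3 + 3 = 111; next = 110
base 3: 110 = 3^(3 + 1) + 3^3 + 2; at 4: 4^(4 + 1) + 4^4 + 2 = 1282; next = 1281

110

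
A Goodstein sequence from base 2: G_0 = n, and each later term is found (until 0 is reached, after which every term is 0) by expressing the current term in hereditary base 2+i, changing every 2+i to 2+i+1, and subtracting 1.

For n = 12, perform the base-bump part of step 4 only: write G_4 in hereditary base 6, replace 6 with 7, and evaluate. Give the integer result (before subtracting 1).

5764911

[0] 12 ≡ 2^(2 + 1) + 2^2 (base 2). Lift 3: 108. −1: 107.
[1] 107 ≡ 3^(3 + 1) + 2·3^2 + 2·3 + 2 (base 3). Lift 4: 1066. −1: 1065.
[2] 1065 ≡ 4^(4 + 1) + 2·4^2 + 2·4 + 1 (base 4). Lift 5: 15686. −1: 15685.
[3] 15685 ≡ 5^(5 + 1) + 2·5^2 + 2·5 (base 5). Lift 6: 280020. −1: 280019.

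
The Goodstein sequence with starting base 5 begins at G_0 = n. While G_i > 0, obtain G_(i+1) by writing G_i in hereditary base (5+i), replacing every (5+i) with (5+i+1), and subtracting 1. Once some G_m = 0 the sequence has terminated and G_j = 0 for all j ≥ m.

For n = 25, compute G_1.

35

25 —HB5→ 5^2 —bump→ 6^2 = 36 —(−1)→ 35
35 —HB6→ 5·6 + 5 —bump→ 5·7 + 5 = 40 —(−1)→ 39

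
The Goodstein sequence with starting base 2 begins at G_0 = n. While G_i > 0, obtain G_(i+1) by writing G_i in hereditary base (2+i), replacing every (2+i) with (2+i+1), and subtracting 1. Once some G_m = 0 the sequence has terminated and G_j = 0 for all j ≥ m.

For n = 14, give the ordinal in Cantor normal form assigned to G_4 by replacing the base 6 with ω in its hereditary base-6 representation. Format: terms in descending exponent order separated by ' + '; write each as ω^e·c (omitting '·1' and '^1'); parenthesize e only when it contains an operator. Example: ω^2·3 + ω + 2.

step 0: 14 = 2^(2 + 1) + 2^2 + 2; sub 3 for 2: 3^(3 + 1) + 3^3 + 3; = 111; G_1 = 111−1 = 110
step 1: 110 = 3^(3 + 1) + 3^3 + 2; sub 4 for 3: 4^(4 + 1) + 4^4 + 2; = 1282; G_2 = 1282−1 = 1281
step 2: 1281 = 4^(4 + 1) + 4^4 + 1; sub 5 for 4: 5^(5 + 1) + 5^5 + 1; = 18751; G_3 = 18751−1 = 18750
step 3: 18750 = 5^(5 + 1) + 5^5; sub 6 for 5: 6^(6 + 1) + 6^6; = 326592; G_4 = 326592−1 = 326591

ω^(ω + 1) + ω^5·5 + ω^4·5 + ω^3·5 + ω^2·5 + ω·5 + 5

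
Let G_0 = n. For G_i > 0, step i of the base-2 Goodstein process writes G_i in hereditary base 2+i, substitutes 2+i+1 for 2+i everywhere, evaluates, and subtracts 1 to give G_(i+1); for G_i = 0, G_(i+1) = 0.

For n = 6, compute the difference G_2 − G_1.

G_0=6  [base 2] 2^2 + 2  →[2↦3]→  3^3 + 3 = 30  −1 ⇒ G_1=29
G_1=29  [base 3] 3^3 + 2  →[3↦4]→  4^4 + 2 = 258  −1 ⇒ G_2=257

228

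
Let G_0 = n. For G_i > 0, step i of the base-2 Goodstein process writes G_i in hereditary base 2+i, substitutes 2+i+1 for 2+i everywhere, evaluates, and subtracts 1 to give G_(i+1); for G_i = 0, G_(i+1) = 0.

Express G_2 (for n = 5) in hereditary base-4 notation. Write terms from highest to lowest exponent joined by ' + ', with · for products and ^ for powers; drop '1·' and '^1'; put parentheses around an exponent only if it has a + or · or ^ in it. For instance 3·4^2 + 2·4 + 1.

3·4^3 + 3·4^2 + 3·4 + 3

step 0: 5 = 2^2 + 1; sub 3 for 2: 3^3 + 1; = 28; G_1 = 28−1 = 27
step 1: 27 = 3^3; sub 4 for 3: 4^4; = 256; G_2 = 256−1 = 255
step 2: 255 = 3·4^3 + 3·4^2 + 3·4 + 3; sub 5 for 4: 3·5^3 + 3·5^2 + 3·5 + 3; = 468; G_3 = 468−1 = 467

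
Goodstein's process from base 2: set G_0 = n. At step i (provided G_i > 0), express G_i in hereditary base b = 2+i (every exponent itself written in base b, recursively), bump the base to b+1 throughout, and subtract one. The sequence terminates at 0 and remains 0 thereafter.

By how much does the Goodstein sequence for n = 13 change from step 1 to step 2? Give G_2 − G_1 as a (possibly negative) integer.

G_0 = 13. HB_2(13) = 2^(2 + 1) + 2^2 + 1. Bump = 109. G_1 = 108.
G_1 = 108. HB_3(108) = 3^(3 + 1) + 3^3. Bump = 1280. G_2 = 1279.

1171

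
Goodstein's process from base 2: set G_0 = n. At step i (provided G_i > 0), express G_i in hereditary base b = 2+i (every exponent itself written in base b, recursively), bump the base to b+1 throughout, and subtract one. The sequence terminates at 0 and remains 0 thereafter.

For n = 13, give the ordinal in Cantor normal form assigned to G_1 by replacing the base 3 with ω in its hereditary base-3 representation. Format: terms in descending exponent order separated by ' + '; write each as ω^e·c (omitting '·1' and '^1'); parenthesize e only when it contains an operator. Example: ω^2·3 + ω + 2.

ω^(ω + 1) + ω^ω

base 2: 13 = 2^(2 + 1) + 2^2 + 1; at 3: 3^(3 + 1) + 3^3 + 1 = 109; next = 108
base 3: 108 = 3^(3 + 1) + 3^3; at 4: 4^(4 + 1) + 4^4 = 1280; next = 1279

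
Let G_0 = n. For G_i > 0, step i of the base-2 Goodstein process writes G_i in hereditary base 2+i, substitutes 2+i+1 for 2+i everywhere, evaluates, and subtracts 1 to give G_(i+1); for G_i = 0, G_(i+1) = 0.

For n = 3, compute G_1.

3 —HB2→ 2 + 1 —bump→ 3 + 1 = 4 —(−1)→ 3
3 —HB3→ 3 —bump→ 4 = 4 —(−1)→ 3

3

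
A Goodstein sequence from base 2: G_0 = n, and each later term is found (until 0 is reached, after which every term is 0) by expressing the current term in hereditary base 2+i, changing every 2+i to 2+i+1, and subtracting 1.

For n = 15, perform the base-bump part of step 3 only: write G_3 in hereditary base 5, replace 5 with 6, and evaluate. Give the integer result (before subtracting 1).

step 0: 15 = 2^(2 + 1) + 2^2 + 2 + 1; sub 3 for 2: 3^(3 + 1) + 3^3 + 3 + 1; = 112; G_1 = 112−1 = 111
step 1: 111 = 3^(3 + 1) + 3^3 + 3; sub 4 for 3: 4^(4 + 1) + 4^4 + 4; = 1284; G_2 = 1284−1 = 1283
step 2: 1283 = 4^(4 + 1) + 4^4 + 3; sub 5 for 4: 5^(5 + 1) + 5^5 + 3; = 18753; G_3 = 18753−1 = 18752
step 3: 18752 = 5^(5 + 1) + 5^5 + 2; sub 6 for 5: 6^(6 + 1) + 6^6 + 2; = 326594; G_4 = 326594−1 = 326593

326594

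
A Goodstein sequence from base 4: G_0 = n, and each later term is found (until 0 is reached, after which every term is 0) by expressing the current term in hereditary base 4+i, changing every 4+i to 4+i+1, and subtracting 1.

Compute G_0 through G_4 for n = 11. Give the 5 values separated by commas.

11, 12, 13, 14, 15

G_0=11  [base 4] 2·4 + 3  →[4↦5]→  2·5 + 3 = 13  −1 ⇒ G_1=12
G_1=12  [base 5] 2·5 + 2  →[5↦6]→  2·6 + 2 = 14  −1 ⇒ G_2=13
G_2=13  [base 6] 2·6 + 1  →[6↦7]→  2·7 + 1 = 15  −1 ⇒ G_3=14
G_3=14  [base 7] 2·7  →[7↦8]→  2·8 = 16  −1 ⇒ G_4=15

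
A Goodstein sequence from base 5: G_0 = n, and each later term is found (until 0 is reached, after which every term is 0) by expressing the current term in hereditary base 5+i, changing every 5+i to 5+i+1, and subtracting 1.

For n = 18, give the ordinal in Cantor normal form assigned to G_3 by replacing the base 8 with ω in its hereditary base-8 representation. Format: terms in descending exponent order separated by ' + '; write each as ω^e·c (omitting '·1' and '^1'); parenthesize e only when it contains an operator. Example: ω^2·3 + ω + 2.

[0] 18 ≡ 3·5 + 3 (base 5). Lift 6: 21. −1: 20.
[1] 20 ≡ 3·6 + 2 (base 6). Lift 7: 23. −1: 22.
[2] 22 ≡ 3·7 + 1 (base 7). Lift 8: 25. −1: 24.
[3] 24 ≡ 3·8 (base 8). Lift 9: 27. −1: 26.

ω·3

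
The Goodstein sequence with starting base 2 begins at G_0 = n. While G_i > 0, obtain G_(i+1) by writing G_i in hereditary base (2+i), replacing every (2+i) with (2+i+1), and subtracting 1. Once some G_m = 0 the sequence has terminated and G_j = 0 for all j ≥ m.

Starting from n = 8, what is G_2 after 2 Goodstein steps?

553

8 —HB2→ 2^(2 + 1) —bump→ 3^(3 + 1) = 81 —(−1)→ 80
80 —HB3→ 2·3^3 + 2·3^2 + 2·3 + 2 —bump→ 2·4^4 + 2·4^2 + 2·4 + 2 = 554 —(−1)→ 553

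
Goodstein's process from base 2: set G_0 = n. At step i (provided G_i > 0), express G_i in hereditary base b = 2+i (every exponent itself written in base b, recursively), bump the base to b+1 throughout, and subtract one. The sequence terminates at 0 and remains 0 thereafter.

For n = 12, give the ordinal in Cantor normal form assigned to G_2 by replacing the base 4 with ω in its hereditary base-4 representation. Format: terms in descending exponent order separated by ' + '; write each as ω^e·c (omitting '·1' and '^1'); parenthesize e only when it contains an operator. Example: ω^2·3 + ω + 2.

12 —HB2→ 2^(2 + 1) + 2^2 —bump→ 3^(3 + 1) + 3^3 = 108 —(−1)→ 107
107 —HB3→ 3^(3 + 1) + 2·3^2 + 2·3 + 2 —bump→ 4^(4 + 1) + 2·4^2 + 2·4 + 2 = 1066 —(−1)→ 1065
1065 —HB4→ 4^(4 + 1) + 2·4^2 + 2·4 + 1 —bump→ 5^(5 + 1) + 2·5^2 + 2·5 + 1 = 15686 —(−1)→ 15685

ω^(ω + 1) + ω^2·2 + ω·2 + 1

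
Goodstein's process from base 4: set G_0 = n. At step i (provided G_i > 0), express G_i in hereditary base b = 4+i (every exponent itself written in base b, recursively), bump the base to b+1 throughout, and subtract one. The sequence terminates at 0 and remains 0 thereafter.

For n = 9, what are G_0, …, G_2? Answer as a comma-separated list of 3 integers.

9, 10, 11

G_0 = 9. HB_4(9) = 2·4 + 1. Bump = 11. G_1 = 10.
G_1 = 10. HB_5(10) = 2·5. Bump = 12. G_2 = 11.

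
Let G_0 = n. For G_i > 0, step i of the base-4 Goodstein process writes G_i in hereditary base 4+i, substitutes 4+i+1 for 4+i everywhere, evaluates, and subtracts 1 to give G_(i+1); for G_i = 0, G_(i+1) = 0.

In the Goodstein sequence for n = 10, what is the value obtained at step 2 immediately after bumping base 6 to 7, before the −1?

14

base 4: 10 = 2·4 + 2; at 5: 2·5 + 2 = 12; next = 11
base 5: 11 = 2·5 + 1; at 6: 2·6 + 1 = 13; next = 12
base 6: 12 = 2·6; at 7: 2·7 = 14; next = 13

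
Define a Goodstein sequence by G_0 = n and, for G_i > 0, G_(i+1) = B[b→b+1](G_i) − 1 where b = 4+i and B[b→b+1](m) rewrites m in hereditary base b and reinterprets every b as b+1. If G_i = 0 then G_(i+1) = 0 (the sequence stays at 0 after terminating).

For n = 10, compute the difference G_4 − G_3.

0

(0) 10|_4 = 2·4 + 2 ↦ 2·5 + 2|_5 = 12 ⇒ 11
(1) 11|_5 = 2·5 + 1 ↦ 2·6 + 1|_6 = 13 ⇒ 12
(2) 12|_6 = 2·6 ↦ 2·7|_7 = 14 ⇒ 13
(3) 13|_7 = 7 + 6 ↦ 8 + 6|_8 = 14 ⇒ 13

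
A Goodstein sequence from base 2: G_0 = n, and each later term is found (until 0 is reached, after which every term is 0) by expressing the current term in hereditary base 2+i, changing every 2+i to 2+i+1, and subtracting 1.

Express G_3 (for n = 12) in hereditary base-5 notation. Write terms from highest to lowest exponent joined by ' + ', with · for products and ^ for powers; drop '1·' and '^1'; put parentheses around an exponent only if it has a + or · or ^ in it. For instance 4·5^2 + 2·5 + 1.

5^(5 + 1) + 2·5^2 + 2·5

base 2: 12 = 2^(2 + 1) + 2^2; at 3: 3^(3 + 1) + 3^3 = 108; next = 107
base 3: 107 = 3^(3 + 1) + 2·3^2 + 2·3 + 2; at 4: 4^(4 + 1) + 2·4^2 + 2·4 + 2 = 1066; next = 1065
base 4: 1065 = 4^(4 + 1) + 2·4^2 + 2·4 + 1; at 5: 5^(5 + 1) + 2·5^2 + 2·5 + 1 = 15686; next = 15685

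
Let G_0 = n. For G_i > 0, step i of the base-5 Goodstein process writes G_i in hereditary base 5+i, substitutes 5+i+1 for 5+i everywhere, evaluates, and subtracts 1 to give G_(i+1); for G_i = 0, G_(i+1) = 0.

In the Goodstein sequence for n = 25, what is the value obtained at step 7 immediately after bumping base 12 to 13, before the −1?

G_0 = 25. HB_5(25) = 5^2. Bump = 36. G_1 = 35.
G_1 = 35. HB_6(35) = 5·6 + 5. Bump = 40. G_2 = 39.
G_2 = 39. HB_7(39) = 5·7 + 4. Bump = 44. G_3 = 43.
G_3 = 43. HB_8(43) = 5·8 + 3. Bump = 48. G_4 = 47.
G_4 = 47. HB_9(47) = 5·9 + 2. Bump = 52. G_5 = 51.
G_5 = 51. HB_10(51) = 5·10 + 1. Bump = 56. G_6 = 55.
G_6 = 55. HB_11(55) = 5·11. Bump = 60. G_7 = 59.
G_7 = 59. HB_12(59) = 4·12 + 11. Bump = 63. G_8 = 62.

63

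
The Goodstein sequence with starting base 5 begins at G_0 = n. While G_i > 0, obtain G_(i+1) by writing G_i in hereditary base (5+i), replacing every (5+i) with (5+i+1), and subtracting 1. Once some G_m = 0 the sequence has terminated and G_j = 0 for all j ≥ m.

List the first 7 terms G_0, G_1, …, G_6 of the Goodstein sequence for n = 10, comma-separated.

[0] 10 ≡ 2·5 (base 5). Lift 6: 12. −1: 11.
[1] 11 ≡ 6 + 5 (base 6). Lift 7: 12. −1: 11.
[2] 11 ≡ 7 + 4 (base 7). Lift 8: 12. −1: 11.
[3] 11 ≡ 8 + 3 (base 8). Lift 9: 12. −1: 11.
[4] 11 ≡ 9 + 2 (base 9). Lift 10: 12. −1: 11.
[5] 11 ≡ 10 + 1 (base 10). Lift 11: 12. −1: 11.

10, 11, 11, 11, 11, 11, 11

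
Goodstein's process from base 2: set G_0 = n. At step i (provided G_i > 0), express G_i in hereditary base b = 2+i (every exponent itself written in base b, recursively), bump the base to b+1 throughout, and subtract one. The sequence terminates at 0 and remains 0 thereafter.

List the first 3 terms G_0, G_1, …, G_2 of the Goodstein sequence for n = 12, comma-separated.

G_0=12  [base 2] 2^(2 + 1) + 2^2  →[2↦3]→  3^(3 + 1) + 3^3 = 108  −1 ⇒ G_1=107
G_1=107  [base 3] 3^(3 + 1) + 2·3^2 + 2·3 + 2  →[3↦4]→  4^(4 + 1) + 2·4^2 + 2·4 + 2 = 1066  −1 ⇒ G_2=1065

12, 107, 1065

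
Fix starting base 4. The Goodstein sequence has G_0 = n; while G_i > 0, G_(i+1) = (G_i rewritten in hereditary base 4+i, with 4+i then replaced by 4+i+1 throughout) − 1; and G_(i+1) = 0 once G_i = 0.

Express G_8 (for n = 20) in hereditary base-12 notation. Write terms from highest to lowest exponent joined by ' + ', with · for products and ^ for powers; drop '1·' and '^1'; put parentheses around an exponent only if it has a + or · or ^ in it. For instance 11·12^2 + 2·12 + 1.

9·12 + 7

base 4: 20 = 4^2 + 4; at 5: 5^2 + 5 = 30; next = 29
base 5: 29 = 5^2 + 4; at 6: 6^2 + 4 = 40; next = 39
base 6: 39 = 6^2 + 3; at 7: 7^2 + 3 = 52; next = 51
base 7: 51 = 7^2 + 2; at 8: 8^2 + 2 = 66; next = 65
base 8: 65 = 8^2 + 1; at 9: 9^2 + 1 = 82; next = 81
base 9: 81 = 9^2; at 10: 10^2 = 100; next = 99
base 10: 99 = 9·10 + 9; at 11: 9·11 + 9 = 108; next = 107
base 11: 107 = 9·11 + 8; at 12: 9·12 + 8 = 116; next = 115
base 12: 115 = 9·12 + 7; at 13: 9·13 + 7 = 124; next = 123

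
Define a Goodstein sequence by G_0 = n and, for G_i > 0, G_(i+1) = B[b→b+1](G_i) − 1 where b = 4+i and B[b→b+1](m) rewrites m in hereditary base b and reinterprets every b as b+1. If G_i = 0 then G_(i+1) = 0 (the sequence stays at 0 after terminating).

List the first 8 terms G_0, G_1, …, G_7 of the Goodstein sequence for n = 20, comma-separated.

step 0: 20 = 4^2 + 4; sub 5 for 4: 5^2 + 5; = 30; G_1 = 30−1 = 29
step 1: 29 = 5^2 + 4; sub 6 for 5: 6^2 + 4; = 40; G_2 = 40−1 = 39
step 2: 39 = 6^2 + 3; sub 7 for 6: 7^2 + 3; = 52; G_3 = 52−1 = 51
step 3: 51 = 7^2 + 2; sub 8 for 7: 8^2 + 2; = 66; G_4 = 66−1 = 65
step 4: 65 = 8^2 + 1; sub 9 for 8: 9^2 + 1; = 82; G_5 = 82−1 = 81
step 5: 81 = 9^2; sub 10 for 9: 10^2; = 100; G_6 = 100−1 = 99
step 6: 99 = 9·10 + 9; sub 11 for 10: 9·11 + 9; = 108; G_7 = 108−1 = 107

20, 29, 39, 51, 65, 81, 99, 107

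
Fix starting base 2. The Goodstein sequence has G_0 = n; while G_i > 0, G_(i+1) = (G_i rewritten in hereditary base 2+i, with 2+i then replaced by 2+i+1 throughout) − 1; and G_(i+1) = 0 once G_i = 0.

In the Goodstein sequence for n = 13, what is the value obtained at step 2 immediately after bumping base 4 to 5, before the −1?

16093

base 2: 13 = 2^(2 + 1) + 2^2 + 1; at 3: 3^(3 + 1) + 3^3 + 1 = 109; next = 108
base 3: 108 = 3^(3 + 1) + 3^3; at 4: 4^(4 + 1) + 4^4 = 1280; next = 1279
base 4: 1279 = 4^(4 + 1) + 3·4^3 + 3·4^2 + 3·4 + 3; at 5: 5^(5 + 1) + 3·5^3 + 3·5^2 + 3·5 + 3 = 16093; next = 16092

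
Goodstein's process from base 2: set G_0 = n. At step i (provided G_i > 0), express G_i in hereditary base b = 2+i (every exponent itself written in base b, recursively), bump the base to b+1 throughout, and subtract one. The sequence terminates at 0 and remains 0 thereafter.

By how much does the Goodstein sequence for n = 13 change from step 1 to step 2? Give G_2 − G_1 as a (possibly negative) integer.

1171

(0) 13|_2 = 2^(2 + 1) + 2^2 + 1 ↦ 3^(3 + 1) + 3^3 + 1|_3 = 109 ⇒ 108
(1) 108|_3 = 3^(3 + 1) + 3^3 ↦ 4^(4 + 1) + 4^4|_4 = 1280 ⇒ 1279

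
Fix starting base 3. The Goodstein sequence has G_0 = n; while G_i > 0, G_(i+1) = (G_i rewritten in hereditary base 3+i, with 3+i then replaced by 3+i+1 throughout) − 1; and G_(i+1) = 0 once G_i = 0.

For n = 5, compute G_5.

3

G_0 = 5. HB_3(5) = 3 + 2. Bump = 6. G_1 = 5.
G_1 = 5. HB_4(5) = 4 + 1. Bump = 6. G_2 = 5.
G_2 = 5. HB_5(5) = 5. Bump = 6. G_3 = 5.
G_3 = 5. HB_6(5) = 5. Bump = 5. G_4 = 4.
G_4 = 4. HB_7(4) = 4. Bump = 4. G_5 = 3.
G_5 = 3. HB_8(3) = 3. Bump = 3. G_6 = 2.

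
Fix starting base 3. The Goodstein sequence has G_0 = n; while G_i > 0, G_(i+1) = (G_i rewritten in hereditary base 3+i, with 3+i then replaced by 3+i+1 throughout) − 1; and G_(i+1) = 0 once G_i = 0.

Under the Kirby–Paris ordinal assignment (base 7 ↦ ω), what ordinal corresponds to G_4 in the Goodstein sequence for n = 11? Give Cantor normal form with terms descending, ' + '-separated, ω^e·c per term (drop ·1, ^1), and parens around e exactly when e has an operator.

[0] 11 ≡ 3^2 + 2 (base 3). Lift 4: 18. −1: 17.
[1] 17 ≡ 4^2 + 1 (base 4). Lift 5: 26. −1: 25.
[2] 25 ≡ 5^2 (base 5). Lift 6: 36. −1: 35.
[3] 35 ≡ 5·6 + 5 (base 6). Lift 7: 40. −1: 39.
[4] 39 ≡ 5·7 + 4 (base 7). Lift 8: 44. −1: 43.

ω·5 + 4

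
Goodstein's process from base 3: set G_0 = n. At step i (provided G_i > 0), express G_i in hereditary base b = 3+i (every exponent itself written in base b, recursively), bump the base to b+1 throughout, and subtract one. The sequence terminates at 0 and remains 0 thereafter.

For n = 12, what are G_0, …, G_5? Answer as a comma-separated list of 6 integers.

12, 19, 27, 37, 49, 63

step 0: 12 = 3^2 + 3; sub 4 for 3: 4^2 + 4; = 20; G_1 = 20−1 = 19
step 1: 19 = 4^2 + 3; sub 5 for 4: 5^2 + 3; = 28; G_2 = 28−1 = 27
step 2: 27 = 5^2 + 2; sub 6 for 5: 6^2 + 2; = 38; G_3 = 38−1 = 37
step 3: 37 = 6^2 + 1; sub 7 for 6: 7^2 + 1; = 50; G_4 = 50−1 = 49
step 4: 49 = 7^2; sub 8 for 7: 8^2; = 64; G_5 = 64−1 = 63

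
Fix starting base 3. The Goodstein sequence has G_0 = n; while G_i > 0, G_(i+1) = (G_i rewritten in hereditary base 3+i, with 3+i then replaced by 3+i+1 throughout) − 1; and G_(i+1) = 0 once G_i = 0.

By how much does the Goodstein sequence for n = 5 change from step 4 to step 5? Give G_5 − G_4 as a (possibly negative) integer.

-1

[0] 5 ≡ 3 + 2 (base 3). Lift 4: 6. −1: 5.
[1] 5 ≡ 4 + 1 (base 4). Lift 5: 6. −1: 5.
[2] 5 ≡ 5 (base 5). Lift 6: 6. −1: 5.
[3] 5 ≡ 5 (base 6). Lift 7: 5. −1: 4.
[4] 4 ≡ 4 (base 7). Lift 8: 4. −1: 3.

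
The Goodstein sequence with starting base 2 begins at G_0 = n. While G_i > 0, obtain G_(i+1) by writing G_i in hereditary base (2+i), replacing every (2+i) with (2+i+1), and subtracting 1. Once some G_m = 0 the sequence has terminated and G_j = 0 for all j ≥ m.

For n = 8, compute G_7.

774841151

i=0: 8 = 2^(2 + 1) (b=2); 2→3: 3^(3 + 1) = 81; 81−1 = 80
i=1: 80 = 2·3^3 + 2·3^2 + 2·3 + 2 (b=3); 3→4: 2·4^4 + 2·4^2 + 2·4 + 2 = 554; 554−1 = 553
i=2: 553 = 2·4^4 + 2·4^2 + 2·4 + 1 (b=4); 4→5: 2·5^5 + 2·5^2 + 2·5 + 1 = 6311; 6311−1 = 6310
i=3: 6310 = 2·5^5 + 2·5^2 + 2·5 (b=5); 5→6: 2·6^6 + 2·6^2 + 2·6 = 93396; 93396−1 = 93395
i=4: 93395 = 2·6^6 + 2·6^2 + 6 + 5 (b=6); 6→7: 2·7^7 + 2·7^2 + 7 + 5 = 1647196; 1647196−1 = 1647195
i=5: 1647195 = 2·7^7 + 2·7^2 + 7 + 4 (b=7); 7→8: 2·8^8 + 2·8^2 + 8 + 4 = 33554572; 33554572−1 = 33554571
i=6: 33554571 = 2·8^8 + 2·8^2 + 8 + 3 (b=8); 8→9: 2·9^9 + 2·9^2 + 9 + 3 = 774841152; 774841152−1 = 774841151
i=7: 774841151 = 2·9^9 + 2·9^2 + 9 + 2 (b=9); 9→10: 2·10^10 + 2·10^2 + 10 + 2 = 20000000212; 20000000212−1 = 20000000211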